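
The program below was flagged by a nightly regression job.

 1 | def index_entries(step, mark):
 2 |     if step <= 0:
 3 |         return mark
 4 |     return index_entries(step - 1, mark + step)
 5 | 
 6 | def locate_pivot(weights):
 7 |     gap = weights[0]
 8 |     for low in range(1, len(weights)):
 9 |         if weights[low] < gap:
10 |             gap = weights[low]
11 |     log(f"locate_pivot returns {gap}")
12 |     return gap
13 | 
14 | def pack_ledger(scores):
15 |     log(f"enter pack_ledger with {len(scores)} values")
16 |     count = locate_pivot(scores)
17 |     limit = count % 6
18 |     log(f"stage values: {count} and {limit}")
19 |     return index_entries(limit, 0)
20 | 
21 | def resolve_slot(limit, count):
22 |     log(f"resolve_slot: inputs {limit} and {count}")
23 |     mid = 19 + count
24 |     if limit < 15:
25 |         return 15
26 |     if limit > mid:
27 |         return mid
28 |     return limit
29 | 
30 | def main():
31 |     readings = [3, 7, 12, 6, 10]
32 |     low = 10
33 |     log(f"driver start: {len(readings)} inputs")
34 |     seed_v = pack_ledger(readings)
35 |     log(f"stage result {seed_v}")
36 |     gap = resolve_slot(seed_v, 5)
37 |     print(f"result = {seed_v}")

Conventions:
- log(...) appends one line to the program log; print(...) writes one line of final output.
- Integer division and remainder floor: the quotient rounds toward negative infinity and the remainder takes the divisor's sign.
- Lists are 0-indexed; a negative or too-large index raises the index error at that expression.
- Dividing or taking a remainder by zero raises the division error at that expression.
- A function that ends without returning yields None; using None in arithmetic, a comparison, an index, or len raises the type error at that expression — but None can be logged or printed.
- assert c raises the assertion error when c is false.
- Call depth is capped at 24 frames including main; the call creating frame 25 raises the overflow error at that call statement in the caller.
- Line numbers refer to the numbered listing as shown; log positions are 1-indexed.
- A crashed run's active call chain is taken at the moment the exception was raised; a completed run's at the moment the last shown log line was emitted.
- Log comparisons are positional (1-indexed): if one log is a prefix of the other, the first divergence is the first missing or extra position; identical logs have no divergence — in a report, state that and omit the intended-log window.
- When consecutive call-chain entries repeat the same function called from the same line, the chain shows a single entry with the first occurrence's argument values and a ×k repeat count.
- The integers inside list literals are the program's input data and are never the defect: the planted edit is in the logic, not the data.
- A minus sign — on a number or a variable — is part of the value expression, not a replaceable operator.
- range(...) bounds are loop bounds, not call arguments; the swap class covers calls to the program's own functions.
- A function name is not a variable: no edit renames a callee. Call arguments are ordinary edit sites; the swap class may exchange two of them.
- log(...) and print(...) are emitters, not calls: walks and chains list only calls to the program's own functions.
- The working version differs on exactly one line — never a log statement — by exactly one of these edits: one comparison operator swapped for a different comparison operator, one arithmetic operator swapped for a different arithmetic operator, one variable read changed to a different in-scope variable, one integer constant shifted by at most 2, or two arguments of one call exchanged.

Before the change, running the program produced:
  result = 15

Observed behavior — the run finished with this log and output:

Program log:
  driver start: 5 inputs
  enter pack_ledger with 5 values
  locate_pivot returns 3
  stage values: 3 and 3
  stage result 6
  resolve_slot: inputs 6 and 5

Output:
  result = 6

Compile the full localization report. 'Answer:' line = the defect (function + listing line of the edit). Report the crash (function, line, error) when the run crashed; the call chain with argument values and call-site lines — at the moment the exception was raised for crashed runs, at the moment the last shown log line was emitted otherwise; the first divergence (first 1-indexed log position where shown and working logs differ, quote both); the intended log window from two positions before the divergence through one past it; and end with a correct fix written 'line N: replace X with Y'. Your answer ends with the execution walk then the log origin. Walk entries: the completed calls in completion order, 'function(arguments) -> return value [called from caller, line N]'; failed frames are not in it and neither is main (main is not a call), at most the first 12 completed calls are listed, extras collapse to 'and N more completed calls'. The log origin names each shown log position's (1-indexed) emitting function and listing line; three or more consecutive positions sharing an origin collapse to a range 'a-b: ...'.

Answer: the defect is in main at line 37.
Key observation: The two runs log identically and part ways only at the printed values.
Call chain: main -> resolve_slot(6, 5) (called at line 36).
First divergence: none (the log streams are identical).
Execution walk:
  locate_pivot([3, 7, 12, 6, 10]) -> 3  [called from pack_ledger, line 16]
  index_entries(0, 6) -> 6  [called from index_entries, line 4]
  index_entries(1, 5) -> 6  [called from index_entries, line 4]
  index_entries(2, 3) -> 6  [called from index_entries, line 4]
  index_entries(3, 0) -> 6  [called from pack_ledger, line 19]
  pack_ledger([3, 7, 12, 6, 10]) -> 6  [called from main, line 34]
  resolve_slot(6, 5) -> 15  [called from main, line 36]
Log line origins:
  1 — main, line 33
  2 — pack_ledger, line 15
  3 — locate_pivot, line 11
  4 — pack_ledger, line 18
  5 — main, line 35
  6 — resolve_slot, line 22
A correct fix: line 37: replace `seed_v` with `gap`.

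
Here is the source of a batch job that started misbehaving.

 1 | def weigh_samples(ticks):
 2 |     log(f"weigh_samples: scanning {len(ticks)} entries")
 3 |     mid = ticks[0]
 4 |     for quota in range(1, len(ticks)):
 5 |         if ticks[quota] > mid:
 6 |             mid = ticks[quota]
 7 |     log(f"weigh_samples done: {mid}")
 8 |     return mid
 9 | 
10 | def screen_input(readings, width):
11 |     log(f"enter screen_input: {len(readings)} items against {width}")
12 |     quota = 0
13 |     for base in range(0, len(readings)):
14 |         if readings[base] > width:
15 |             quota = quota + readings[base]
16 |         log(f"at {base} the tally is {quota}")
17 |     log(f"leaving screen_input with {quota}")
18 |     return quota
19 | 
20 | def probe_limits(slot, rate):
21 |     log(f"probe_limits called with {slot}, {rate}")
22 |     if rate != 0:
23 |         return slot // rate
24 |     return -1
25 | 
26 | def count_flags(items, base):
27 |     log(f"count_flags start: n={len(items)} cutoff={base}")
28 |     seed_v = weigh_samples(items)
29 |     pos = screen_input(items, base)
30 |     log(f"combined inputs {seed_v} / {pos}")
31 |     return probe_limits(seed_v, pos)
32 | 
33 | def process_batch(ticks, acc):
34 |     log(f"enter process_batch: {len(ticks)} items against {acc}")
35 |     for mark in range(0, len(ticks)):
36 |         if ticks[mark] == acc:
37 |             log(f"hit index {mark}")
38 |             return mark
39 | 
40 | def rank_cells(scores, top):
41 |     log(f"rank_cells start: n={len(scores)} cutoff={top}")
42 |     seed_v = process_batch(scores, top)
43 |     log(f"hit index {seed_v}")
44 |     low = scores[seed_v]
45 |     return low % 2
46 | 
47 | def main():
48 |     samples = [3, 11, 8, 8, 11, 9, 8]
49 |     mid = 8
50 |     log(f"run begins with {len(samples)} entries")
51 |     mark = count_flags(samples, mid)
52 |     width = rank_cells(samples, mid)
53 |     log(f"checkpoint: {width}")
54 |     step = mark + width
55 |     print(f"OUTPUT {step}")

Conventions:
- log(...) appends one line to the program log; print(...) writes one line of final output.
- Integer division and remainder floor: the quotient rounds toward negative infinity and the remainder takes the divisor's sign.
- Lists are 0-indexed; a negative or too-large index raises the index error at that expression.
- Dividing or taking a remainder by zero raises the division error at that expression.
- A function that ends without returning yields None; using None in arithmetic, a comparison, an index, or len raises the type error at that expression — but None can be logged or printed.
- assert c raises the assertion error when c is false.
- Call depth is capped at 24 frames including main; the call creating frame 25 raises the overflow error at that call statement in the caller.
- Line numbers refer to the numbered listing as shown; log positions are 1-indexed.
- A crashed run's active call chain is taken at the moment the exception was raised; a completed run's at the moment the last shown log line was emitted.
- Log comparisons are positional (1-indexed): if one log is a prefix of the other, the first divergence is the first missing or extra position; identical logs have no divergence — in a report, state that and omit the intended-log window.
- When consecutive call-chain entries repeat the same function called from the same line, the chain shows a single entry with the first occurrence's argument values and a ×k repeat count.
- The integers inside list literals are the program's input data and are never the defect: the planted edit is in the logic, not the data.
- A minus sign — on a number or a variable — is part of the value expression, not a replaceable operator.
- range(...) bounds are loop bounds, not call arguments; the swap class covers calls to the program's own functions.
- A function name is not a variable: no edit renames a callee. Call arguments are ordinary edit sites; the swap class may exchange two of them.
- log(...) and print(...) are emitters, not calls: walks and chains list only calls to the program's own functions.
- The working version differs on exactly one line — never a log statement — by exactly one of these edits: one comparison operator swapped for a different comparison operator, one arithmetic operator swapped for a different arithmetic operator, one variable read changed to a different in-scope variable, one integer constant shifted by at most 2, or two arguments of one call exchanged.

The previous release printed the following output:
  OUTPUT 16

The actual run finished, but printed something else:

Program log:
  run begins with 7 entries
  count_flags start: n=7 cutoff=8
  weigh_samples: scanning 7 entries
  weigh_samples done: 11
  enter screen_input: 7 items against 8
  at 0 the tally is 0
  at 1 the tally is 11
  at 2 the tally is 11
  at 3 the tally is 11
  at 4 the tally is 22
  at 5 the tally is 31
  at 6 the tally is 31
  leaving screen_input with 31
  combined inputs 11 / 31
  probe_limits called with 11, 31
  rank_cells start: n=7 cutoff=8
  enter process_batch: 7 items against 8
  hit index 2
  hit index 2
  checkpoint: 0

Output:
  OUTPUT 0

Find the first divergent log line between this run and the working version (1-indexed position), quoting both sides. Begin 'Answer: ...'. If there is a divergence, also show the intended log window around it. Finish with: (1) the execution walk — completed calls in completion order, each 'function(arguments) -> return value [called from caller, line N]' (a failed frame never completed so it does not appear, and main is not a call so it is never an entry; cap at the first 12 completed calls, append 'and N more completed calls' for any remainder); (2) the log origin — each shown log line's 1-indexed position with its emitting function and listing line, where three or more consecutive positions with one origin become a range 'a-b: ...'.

Answer: position 20 — the shown line 'checkpoint: 0' should read 'checkpoint: 16'.
Intended log window:
  18: hit index 2
  19: hit index 2
  20: checkpoint: 16
Execution walk:
  weigh_samples([3, 11, 8, 8, 11, 9, 8]) -> 11  [called from count_flags, line 28]
  screen_input([3, 11, 8, 8, 11, 9, 8], 8) -> 31  [called from count_flags, line 29]
  probe_limits(11, 31) -> 0  [called from count_flags, line 31]
  count_flags([3, 11, 8, 8, 11, 9, 8], 8) -> 0  [called from main, line 51]
  process_batch([3, 11, 8, 8, 11, 9, 8], 8) -> 2  [called from rank_cells, line 42]
  rank_cells([3, 11, 8, 8, 11, 9, 8], 8) -> 0  [called from main, line 52]
Log origins:
  1: emitted by main (line 50)
  2: emitted by count_flags (line 27)
  3: emitted by weigh_samples (line 2)
  4: emitted by weigh_samples (line 7)
  5: emitted by screen_input (line 11)
  6-12: emitted by screen_input (line 16)
  13: emitted by screen_input (line 17)
  14: emitted by count_flags (line 30)
  15: emitted by probe_limits (line 21)
  16: emitted by rank_cells (line 41)
  17: emitted by process_batch (line 34)
  18: emitted by process_batch (line 37)
  19: emitted by rank_cells (line 43)
  20: emitted by main (line 53)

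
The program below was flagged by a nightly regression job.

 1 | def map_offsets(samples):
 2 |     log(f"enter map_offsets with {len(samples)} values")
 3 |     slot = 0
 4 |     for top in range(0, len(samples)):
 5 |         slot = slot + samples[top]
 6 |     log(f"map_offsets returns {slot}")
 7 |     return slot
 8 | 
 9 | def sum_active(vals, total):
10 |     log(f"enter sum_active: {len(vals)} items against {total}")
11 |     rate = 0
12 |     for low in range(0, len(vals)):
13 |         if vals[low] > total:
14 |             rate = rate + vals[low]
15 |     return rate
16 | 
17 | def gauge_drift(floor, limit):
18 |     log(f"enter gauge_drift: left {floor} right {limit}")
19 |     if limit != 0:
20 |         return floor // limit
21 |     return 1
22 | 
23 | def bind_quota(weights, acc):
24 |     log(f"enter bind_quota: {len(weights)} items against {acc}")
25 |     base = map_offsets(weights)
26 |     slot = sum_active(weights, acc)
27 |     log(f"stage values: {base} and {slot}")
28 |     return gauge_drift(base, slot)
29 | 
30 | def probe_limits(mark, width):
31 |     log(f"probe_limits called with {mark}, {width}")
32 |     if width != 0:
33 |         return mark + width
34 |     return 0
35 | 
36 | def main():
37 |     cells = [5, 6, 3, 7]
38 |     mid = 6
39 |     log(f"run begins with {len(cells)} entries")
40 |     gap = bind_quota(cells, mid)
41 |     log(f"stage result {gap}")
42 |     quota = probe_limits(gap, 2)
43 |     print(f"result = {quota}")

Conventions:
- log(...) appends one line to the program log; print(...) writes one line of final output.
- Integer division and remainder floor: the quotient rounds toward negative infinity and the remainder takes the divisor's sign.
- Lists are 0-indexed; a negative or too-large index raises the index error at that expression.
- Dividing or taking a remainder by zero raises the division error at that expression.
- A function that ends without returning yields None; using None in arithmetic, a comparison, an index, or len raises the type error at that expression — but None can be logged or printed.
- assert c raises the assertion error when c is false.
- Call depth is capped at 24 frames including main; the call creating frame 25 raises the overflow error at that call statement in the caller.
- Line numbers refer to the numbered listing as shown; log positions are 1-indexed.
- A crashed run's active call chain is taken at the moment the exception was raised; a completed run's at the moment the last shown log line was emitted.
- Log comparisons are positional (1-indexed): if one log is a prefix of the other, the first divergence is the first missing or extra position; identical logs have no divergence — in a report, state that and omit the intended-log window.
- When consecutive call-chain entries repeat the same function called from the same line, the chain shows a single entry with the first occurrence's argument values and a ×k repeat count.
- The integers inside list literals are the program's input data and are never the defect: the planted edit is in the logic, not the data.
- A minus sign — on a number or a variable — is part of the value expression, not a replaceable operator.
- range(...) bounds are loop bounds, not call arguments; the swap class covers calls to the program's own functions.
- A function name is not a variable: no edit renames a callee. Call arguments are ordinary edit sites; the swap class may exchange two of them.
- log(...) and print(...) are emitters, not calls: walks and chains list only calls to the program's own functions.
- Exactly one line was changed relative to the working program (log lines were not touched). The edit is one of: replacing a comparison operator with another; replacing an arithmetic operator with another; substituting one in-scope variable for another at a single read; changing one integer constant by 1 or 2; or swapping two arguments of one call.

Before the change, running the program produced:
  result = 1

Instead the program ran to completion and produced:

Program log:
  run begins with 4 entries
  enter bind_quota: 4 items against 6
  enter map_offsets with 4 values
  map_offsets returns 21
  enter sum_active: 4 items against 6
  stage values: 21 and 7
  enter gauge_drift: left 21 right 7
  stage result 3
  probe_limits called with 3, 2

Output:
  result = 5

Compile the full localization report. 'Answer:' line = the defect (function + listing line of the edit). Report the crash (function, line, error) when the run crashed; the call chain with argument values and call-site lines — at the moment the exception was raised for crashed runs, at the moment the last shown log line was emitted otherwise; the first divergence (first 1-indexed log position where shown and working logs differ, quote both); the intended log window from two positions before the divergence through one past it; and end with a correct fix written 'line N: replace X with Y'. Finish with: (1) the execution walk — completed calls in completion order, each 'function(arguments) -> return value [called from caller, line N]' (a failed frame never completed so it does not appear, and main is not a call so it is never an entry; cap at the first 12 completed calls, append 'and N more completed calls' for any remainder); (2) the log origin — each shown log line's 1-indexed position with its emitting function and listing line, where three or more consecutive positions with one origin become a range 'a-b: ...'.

Answer: the defect is in probe_limits at line 33.
The tell: No log line changed; the fault shows up purely in the output.
Call chain: main -> probe_limits(3, 2) (called at line 42).
First divergence: none; the two logs match at every position.
Execution walk:
  map_offsets([5, 6, 3, 7]) -> 21  [called from bind_quota, line 25]
  sum_active([5, 6, 3, 7], 6) -> 7  [called from bind_quota, line 26]
  gauge_drift(21, 7) -> 3  [called from bind_quota, line 28]
  bind_quota([5, 6, 3, 7], 6) -> 3  [called from main, line 40]
  probe_limits(3, 2) -> 5  [called from main, line 42]
Log origins:
  1 — main, line 39
  2 — bind_quota, line 24
  3 — map_offsets, line 2
  4 — map_offsets, line 6
  5 — sum_active, line 10
  6 — bind_quota, line 27
  7 — gauge_drift, line 18
  8 — main, line 41
  9 — probe_limits, line 31
A correct fix: line 33: replace `+` with `//`.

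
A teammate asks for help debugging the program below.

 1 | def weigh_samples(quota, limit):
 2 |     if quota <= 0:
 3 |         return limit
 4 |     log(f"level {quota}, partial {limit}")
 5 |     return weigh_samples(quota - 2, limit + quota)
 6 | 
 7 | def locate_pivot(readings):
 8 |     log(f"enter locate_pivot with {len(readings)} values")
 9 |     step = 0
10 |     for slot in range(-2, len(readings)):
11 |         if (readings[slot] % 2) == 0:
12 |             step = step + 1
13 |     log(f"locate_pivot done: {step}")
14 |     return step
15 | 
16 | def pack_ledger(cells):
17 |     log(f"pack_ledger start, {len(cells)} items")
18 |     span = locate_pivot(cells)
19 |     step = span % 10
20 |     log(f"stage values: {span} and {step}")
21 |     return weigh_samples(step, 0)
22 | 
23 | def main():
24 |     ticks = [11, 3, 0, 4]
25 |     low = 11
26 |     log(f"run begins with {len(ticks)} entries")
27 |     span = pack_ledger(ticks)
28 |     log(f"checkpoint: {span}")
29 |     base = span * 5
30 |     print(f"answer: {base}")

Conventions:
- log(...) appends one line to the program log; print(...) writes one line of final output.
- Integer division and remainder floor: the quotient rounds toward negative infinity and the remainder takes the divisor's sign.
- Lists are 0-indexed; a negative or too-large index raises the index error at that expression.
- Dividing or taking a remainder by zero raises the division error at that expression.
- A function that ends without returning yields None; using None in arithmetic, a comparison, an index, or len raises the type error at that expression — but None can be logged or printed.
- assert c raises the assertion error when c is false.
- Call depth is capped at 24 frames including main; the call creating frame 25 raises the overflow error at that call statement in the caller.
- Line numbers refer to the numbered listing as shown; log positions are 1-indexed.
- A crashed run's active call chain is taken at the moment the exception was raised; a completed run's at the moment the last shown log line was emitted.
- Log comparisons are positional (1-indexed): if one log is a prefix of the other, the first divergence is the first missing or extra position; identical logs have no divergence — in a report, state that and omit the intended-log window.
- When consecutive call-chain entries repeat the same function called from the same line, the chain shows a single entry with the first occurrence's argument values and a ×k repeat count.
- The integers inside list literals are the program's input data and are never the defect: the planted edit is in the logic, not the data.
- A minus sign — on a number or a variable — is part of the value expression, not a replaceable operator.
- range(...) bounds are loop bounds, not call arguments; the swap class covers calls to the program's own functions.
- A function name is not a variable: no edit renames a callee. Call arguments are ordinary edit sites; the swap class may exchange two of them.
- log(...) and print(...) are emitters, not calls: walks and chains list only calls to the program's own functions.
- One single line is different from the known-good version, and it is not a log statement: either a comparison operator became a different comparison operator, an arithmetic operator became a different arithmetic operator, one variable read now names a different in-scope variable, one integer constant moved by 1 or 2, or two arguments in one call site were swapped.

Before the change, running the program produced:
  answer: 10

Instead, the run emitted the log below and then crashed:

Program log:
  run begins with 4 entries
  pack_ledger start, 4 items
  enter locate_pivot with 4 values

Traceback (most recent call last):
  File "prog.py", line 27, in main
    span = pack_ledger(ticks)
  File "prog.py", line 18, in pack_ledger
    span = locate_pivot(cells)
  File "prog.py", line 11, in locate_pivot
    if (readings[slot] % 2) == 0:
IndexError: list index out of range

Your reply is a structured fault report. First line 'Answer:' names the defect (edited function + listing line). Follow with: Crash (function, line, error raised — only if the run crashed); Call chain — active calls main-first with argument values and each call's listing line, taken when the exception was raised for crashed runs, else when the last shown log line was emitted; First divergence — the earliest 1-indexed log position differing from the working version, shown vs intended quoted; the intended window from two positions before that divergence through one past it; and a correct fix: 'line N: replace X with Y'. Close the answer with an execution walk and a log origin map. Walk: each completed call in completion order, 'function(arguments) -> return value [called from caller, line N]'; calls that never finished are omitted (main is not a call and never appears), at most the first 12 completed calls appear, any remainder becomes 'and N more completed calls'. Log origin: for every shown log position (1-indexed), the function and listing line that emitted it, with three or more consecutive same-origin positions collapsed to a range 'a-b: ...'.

Answer: the defect is in locate_pivot at line 10.
Key observation: The faulty run's log stops after 3 lines; the working version's next line would be 'locate_pivot done: 2'.
Crash: locate_pivot, line 11, IndexError.
Call chain: main -> pack_ledger([11, 3, 0, 4]) (called at line 27) -> locate_pivot([11, 3, 0, 4]) (called at line 18).
First divergence: position 4 (shown log ended at 3 lines; the working version continues: 'locate_pivot done: 2').
Intended log window:
  2: pack_ledger start, 4 items
  3: enter locate_pivot with 4 values
  4: locate_pivot done: 2
  5: stage values: 2 and 2
Execution walk:
  (no call completed)
Origin of each log line:
  1: logged in main at line 26
  2: logged in pack_ledger at line 17
  3: logged in locate_pivot at line 8
A correct fix: line 10: replace `-2` with `0`.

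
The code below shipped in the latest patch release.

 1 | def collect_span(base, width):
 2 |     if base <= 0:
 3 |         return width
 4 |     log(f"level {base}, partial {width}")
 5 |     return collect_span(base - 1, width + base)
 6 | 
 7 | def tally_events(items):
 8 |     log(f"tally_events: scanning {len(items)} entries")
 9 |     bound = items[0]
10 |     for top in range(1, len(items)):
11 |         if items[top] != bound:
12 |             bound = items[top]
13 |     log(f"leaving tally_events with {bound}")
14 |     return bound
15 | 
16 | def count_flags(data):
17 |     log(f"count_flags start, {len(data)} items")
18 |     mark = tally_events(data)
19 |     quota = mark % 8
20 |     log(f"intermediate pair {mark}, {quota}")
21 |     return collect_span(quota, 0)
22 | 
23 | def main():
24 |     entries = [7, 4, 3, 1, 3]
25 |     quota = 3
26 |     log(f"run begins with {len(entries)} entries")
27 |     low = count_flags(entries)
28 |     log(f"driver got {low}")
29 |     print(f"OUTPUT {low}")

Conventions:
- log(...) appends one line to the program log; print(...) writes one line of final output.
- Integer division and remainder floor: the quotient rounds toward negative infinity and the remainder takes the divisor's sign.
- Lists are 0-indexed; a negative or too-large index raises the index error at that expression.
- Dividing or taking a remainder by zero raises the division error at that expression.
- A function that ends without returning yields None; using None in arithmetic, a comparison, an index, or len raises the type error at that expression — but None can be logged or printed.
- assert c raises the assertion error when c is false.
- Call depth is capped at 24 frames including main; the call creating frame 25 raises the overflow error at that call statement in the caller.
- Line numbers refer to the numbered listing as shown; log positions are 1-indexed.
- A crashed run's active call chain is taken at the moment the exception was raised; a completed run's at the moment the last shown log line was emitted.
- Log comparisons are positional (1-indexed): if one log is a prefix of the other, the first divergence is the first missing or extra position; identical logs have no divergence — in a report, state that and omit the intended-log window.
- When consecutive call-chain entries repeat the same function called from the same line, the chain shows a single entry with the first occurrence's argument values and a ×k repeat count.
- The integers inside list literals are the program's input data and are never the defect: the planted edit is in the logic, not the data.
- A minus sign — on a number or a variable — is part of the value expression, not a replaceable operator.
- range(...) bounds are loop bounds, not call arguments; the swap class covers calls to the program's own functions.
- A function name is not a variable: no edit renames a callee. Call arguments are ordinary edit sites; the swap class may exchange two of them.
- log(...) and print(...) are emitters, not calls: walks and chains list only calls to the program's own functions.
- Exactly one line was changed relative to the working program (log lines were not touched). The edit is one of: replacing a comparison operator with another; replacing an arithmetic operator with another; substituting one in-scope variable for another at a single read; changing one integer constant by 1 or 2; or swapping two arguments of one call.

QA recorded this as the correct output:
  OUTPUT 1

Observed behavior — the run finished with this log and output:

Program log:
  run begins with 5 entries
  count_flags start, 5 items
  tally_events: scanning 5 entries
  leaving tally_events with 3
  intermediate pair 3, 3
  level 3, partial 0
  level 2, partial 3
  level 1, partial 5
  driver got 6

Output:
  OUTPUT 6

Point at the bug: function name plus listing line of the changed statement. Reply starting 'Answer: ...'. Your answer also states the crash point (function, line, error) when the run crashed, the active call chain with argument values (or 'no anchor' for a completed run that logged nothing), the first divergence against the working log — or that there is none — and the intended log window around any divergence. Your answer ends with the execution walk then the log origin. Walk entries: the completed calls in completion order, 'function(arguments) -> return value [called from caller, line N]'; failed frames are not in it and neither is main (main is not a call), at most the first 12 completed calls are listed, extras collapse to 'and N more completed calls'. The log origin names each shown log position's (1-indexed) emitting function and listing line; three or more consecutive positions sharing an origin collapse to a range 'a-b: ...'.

Answer: the defect is in tally_events at line 11.
The tell: Log line 4 is where behavior first shows: 'leaving tally_events with 3' appears instead of 'leaving tally_events with 1'.
Call chain: main.
First divergence: at position 4 the run shows 'leaving tally_events with 3' where the working version logs 'leaving tally_events with 1'.
Intended log window:
  2: count_flags start, 5 items
  3: tally_events: scanning 5 entries
  4: leaving tally_events with 1
  5: intermediate pair 1, 1
Execution walk:
  tally_events([7, 4, 3, 1, 3]) -> 3  [called from count_flags, line 18]
  collect_span(0, 6) -> 6  [called from collect_span, line 5]
  collect_span(1, 5) -> 6  [called from collect_span, line 5]
  collect_span(2, 3) -> 6  [called from collect_span, line 5]
  collect_span(3, 0) -> 6  [called from count_flags, line 21]
  count_flags([7, 4, 3, 1, 3]) -> 6  [called from main, line 27]
Log origins:
  1: emitted by main (line 26)
  2: emitted by count_flags (line 17)
  3: emitted by tally_events (line 8)
  4: emitted by tally_events (line 13)
  5: emitted by count_flags (line 20)
  6-8: emitted by collect_span (line 4)
  9: emitted by main (line 28)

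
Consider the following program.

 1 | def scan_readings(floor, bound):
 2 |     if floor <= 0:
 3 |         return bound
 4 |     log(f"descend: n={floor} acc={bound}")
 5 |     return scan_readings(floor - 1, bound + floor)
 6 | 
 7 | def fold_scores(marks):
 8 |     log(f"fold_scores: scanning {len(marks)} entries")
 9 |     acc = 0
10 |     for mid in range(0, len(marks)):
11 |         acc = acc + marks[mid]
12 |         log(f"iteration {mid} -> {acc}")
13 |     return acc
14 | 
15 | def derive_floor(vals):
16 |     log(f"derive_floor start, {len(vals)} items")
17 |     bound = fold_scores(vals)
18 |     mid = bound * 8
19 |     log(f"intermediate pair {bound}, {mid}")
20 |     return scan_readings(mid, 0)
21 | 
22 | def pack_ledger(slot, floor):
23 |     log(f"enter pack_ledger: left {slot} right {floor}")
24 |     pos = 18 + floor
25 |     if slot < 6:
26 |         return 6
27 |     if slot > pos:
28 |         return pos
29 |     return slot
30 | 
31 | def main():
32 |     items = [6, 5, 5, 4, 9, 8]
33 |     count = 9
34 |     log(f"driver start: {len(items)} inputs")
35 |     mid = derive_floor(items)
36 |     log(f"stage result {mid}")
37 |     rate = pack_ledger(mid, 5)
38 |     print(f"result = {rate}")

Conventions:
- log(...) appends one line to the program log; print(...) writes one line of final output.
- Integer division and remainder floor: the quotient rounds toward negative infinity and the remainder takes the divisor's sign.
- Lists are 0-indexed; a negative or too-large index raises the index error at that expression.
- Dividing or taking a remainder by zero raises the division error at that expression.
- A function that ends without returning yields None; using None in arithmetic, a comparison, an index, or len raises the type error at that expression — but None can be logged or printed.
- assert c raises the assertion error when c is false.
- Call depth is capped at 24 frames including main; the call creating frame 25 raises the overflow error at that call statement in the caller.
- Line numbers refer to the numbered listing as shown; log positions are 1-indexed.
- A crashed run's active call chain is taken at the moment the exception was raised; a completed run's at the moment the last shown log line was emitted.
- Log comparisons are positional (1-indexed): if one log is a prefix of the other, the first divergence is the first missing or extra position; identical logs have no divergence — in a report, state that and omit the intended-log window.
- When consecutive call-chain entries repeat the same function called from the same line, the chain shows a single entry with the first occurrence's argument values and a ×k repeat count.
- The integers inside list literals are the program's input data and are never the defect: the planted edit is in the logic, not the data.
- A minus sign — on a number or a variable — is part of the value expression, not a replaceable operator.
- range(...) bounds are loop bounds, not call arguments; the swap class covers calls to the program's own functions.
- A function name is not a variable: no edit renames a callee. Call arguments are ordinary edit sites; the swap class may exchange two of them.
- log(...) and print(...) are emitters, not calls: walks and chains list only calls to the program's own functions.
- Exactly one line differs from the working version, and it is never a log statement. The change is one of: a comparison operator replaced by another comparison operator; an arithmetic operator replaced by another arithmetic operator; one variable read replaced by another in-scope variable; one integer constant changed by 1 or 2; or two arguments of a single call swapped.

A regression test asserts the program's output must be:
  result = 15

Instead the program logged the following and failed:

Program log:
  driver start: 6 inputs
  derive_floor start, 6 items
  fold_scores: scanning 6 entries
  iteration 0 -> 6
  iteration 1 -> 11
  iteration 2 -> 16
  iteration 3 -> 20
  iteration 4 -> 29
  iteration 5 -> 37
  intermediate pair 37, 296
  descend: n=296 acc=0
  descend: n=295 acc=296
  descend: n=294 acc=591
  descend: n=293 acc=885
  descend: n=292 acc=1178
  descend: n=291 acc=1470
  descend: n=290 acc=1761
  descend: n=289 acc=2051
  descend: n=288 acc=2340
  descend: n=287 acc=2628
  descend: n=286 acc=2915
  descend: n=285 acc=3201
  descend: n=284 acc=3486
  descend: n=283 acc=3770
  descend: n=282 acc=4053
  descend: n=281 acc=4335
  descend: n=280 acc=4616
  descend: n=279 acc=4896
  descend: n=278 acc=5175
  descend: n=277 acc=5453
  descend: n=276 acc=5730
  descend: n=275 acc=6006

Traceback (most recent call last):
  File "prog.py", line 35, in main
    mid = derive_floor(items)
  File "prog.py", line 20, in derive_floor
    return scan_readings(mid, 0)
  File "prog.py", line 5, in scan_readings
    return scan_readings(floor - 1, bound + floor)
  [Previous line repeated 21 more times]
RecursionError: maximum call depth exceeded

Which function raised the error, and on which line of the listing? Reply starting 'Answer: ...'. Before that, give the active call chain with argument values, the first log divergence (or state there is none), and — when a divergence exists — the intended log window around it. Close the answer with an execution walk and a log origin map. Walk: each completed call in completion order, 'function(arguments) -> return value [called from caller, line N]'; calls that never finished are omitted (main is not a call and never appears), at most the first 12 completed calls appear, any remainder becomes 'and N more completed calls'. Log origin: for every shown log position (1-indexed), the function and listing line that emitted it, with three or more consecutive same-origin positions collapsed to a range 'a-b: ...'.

Answer: the error was raised in scan_readings, line 5.
Key fact: Log line 10 is where behavior first shows: 'intermediate pair 37, 296' appears instead of 'intermediate pair 37, 5'.
Call chain: main -> derive_floor([6, 5, 5, 4, 9, 8]) (called at line 35) -> scan_readings(296, 0) (called at line 20) -> scan_readings(295, 296) (called at line 5) ×21.
First divergence: at position 10 the run shows 'intermediate pair 37, 296' where the working version logs 'intermediate pair 37, 5'.
Intended log window:
  8: iteration 4 -> 29
  9: iteration 5 -> 37
  10: intermediate pair 37, 5
  11: descend: n=5 acc=0
Execution walk:
  fold_scores([6, 5, 5, 4, 9, 8]) -> 37  [called from derive_floor, line 17]
Origin of each log line:
  1: logged in main at line 34
  2: logged in derive_floor at line 16
  3: logged in fold_scores at line 8
  4-9: logged in fold_scores at line 12
  10: logged in derive_floor at line 19
  11-32: logged in scan_readings at line 4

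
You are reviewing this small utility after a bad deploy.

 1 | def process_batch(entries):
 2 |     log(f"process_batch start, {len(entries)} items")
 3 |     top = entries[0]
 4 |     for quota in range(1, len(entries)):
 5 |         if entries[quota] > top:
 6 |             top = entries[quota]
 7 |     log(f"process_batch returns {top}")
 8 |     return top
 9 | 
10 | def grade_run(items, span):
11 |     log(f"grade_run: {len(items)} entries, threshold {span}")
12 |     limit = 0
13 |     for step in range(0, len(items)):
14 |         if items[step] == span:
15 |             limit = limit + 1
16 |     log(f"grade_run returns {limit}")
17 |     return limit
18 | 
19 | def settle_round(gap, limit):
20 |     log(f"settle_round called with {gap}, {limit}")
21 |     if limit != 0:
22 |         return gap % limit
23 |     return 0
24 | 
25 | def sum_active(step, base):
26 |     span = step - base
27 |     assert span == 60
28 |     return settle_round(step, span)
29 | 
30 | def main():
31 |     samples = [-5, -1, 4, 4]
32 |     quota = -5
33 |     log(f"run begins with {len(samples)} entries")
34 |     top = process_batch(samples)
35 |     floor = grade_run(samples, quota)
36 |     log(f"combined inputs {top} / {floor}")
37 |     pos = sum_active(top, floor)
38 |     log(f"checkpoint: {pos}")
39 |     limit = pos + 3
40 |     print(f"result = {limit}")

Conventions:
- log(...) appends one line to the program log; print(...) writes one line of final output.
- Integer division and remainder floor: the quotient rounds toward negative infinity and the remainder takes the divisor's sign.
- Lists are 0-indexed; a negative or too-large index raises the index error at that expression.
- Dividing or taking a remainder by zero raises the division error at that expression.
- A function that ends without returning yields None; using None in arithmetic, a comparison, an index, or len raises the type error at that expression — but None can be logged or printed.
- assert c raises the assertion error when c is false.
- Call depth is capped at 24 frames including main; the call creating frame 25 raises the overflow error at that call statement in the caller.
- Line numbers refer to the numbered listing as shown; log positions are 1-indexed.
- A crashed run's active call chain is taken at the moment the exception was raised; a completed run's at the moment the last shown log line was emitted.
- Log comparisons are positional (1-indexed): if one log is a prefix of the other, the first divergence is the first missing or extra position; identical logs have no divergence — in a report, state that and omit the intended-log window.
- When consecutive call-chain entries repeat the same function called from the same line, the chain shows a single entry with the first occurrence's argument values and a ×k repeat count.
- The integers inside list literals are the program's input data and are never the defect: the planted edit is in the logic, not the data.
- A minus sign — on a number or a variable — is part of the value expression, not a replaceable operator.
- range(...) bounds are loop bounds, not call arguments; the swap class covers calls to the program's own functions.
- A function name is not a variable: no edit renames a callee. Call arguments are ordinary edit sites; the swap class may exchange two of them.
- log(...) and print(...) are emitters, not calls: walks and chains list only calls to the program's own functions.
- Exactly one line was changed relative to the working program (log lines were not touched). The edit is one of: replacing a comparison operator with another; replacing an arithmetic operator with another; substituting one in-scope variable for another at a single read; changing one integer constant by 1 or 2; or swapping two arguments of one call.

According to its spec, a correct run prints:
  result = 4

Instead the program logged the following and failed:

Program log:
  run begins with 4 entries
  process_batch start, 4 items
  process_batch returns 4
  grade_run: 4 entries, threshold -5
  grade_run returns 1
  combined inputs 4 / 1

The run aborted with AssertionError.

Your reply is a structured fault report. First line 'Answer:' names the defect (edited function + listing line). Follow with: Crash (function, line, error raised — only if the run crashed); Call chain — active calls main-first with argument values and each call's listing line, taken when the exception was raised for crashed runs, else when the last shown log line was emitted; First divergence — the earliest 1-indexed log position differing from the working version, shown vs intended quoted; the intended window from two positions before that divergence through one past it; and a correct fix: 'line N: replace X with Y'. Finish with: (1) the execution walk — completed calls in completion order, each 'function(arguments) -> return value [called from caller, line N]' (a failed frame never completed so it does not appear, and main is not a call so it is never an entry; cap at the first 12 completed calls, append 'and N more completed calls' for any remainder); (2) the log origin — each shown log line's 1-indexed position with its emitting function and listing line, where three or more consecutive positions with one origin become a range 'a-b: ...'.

Answer: the defect is in sum_active at line 27.
Core observation: After 6 matching log lines the faulty run goes silent, while the working version continues with 'settle_round called with 4, 3'.
Crash: sum_active, line 27, AssertionError.
Call chain: main -> sum_active(4, 1) (called at line 37).
First divergence: position 7 (shown log ended at 6 lines; the working version continues: 'settle_round called with 4, 3').
Intended log window:
  5: grade_run returns 1
  6: combined inputs 4 / 1
  7: settle_round called with 4, 3
  8: checkpoint: 1
Execution walk:
  process_batch([-5, -1, 4, 4]) -> 4  [called from main, line 34]
  grade_run([-5, -1, 4, 4], -5) -> 1  [called from main, line 35]
Origin of each log line:
  1: emitted by main (line 33)
  2: emitted by process_batch (line 2)
  3: emitted by process_batch (line 7)
  4: emitted by grade_run (line 11)
  5: emitted by grade_run (line 16)
  6: emitted by main (line 36)
A correct fix: line 27: replace `==` with `<=`.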